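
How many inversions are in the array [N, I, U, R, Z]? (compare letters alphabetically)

Sweep left to right; for each value list the smaller values that follow it:
N: 1
I: 0
U: 1
R: 0
Z: 0
Sum: 1 + 0 + 1 + 0 + 0 = 2

2 out-of-order pairs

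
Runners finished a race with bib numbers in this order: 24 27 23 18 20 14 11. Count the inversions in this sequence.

19 out-of-order pairs

For each element, count later entries that are smaller:
24: 5
27: 5
23: 4
18: 2
20: 2
14: 1
11: 0
Sum: 5 + 5 + 4 + 2 + 2 + 1 + 0 = 19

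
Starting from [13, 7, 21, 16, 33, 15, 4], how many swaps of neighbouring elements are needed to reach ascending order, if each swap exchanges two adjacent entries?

Minimum adjacent swaps = number of inversions (each swap of adjacent out-of-order elements removes one inversion and no swap can remove more).
Count inversions — for each element, later elements that are smaller:
13: 7, 4 → 2
7: 4 → 1
21: 16, 15, 4 → 3
16: 15, 4 → 2
33: 15, 4 → 2
15: 4 → 1
4: none → 0
Total inversions: 2 + 1 + 3 + 2 + 2 + 1 + 0 = 11

11 adjacent swaps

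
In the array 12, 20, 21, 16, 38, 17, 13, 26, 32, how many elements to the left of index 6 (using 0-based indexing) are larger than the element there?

5

The element at index 6 is 13.
Elements before it: 12, 20, 21, 16, 38, 17
Those larger than 13: 20, 21, 16, 38, 17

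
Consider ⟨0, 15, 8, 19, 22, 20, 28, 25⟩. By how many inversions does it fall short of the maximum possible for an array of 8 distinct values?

Maximum inversions for 8 distinct elements is C(8, 2) = 8·7/2 = 28.
Current inversions — for each element, count later smaller elements:
0: 0
15: 1
8: 0
19: 0
22: 1
20: 0
28: 1
25: 0
Current total: 0 + 1 + 0 + 0 + 1 + 0 + 1 + 0 = 3
Shortfall: 28 − 3 = 25

25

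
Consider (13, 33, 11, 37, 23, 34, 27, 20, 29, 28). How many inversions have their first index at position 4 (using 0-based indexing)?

1

The element at index 4 is 23.
Elements after it: 34, 27, 20, 29, 28
Those smaller than 23: 20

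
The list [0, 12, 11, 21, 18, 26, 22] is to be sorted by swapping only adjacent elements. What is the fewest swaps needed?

3

The minimum number of adjacent swaps to sort an array equals its inversion count, since every such swap removes exactly one inversion.
Count inversions — for each element, later elements that are smaller:
0: none → 0
12: 11 → 1
11: none → 0
21: 18 → 1
18: none → 0
26: 22 → 1
22: none → 0
Total inversions: 0 + 1 + 0 + 1 + 0 + 1 + 0 = 3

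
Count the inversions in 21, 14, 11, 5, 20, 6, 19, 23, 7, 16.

Count, for each position, how many later elements it exceeds:
21: 8
14: 4
11: 3
5: 0
20: 4
6: 0
19: 2
23: 2
7: 0
16: 0
Sum: 8 + 4 + 3 + 0 + 4 + 0 + 2 + 2 + 0 + 0 = 23

23 out-of-order pairs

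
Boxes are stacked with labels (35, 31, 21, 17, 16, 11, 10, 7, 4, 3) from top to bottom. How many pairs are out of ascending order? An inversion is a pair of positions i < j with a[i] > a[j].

Count, for each position, how many later elements it exceeds:
35: 9
31: 8
21: 7
17: 6
16: 5
11: 4
10: 3
7: 2
4: 1
3: 0
Sum: 9 + 8 + 7 + 6 + 5 + 4 + 3 + 2 + 1 + 0 = 45

There are 45 inversions.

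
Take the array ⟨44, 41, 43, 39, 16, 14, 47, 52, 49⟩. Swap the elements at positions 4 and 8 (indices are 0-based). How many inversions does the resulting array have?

Positions 4 and 8 hold 16 and 49; after swapping, the array is [44, 41, 43, 39, 49, 14, 47, 52, 16].
Count, for each position, how many later elements it exceeds:
44: 5
41: 3
43: 3
39: 2
49: 3
14: 0
47: 1
52: 1
16: 0
Sum: 5 + 3 + 3 + 2 + 3 + 0 + 1 + 1 + 0 = 18

18 inversions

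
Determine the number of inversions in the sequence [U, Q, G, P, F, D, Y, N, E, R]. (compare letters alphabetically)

There are 27 out-of-order pairs.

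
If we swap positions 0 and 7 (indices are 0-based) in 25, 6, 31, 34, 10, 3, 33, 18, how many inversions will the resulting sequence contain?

Positions 0 and 7 hold 25 and 18; after swapping, the array is [18, 6, 31, 34, 10, 3, 33, 25].
Element-by-element contributions:
18 → 6, 10, 3 → 3
6 → 3 → 1
31 → 10, 3, 25 → 3
34 → 10, 3, 33, 25 → 4
10 → 3 → 1
3 → none → 0
33 → 25 → 1
25 → none → 0
Sum: 3 + 1 + 3 + 4 + 1 + 0 + 1 + 0 = 13

13 inversions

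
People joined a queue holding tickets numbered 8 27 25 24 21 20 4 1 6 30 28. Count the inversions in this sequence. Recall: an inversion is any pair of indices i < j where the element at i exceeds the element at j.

30

Sweep left to right; for each value list the smaller values that follow it:
8: 3
27: 7
25: 6
24: 5
21: 4
20: 3
4: 1
1: 0
6: 0
30: 1
28: 0
Sum: 3 + 7 + 6 + 5 + 4 + 3 + 1 + 0 + 0 + 1 + 0 = 30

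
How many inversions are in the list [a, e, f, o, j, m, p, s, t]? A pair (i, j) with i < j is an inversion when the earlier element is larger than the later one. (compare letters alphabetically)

2 inversions

Sweep left to right; for each value list the smaller values that follow it:
a: 0
e: 0
f: 0
o: 2
j: 0
m: 0
p: 0
s: 0
t: 0
Sum: 0 + 0 + 0 + 2 + 0 + 0 + 0 + 0 + 0 = 2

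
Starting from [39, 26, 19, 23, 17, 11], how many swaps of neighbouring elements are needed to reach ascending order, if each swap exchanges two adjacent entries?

14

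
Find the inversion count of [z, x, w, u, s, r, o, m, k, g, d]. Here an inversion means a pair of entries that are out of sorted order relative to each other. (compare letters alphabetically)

Element-by-element contributions:
z → x, w, u, s, r, o, m, k, g, d → 10
x → w, u, s, r, o, m, k, g, d → 9
w → u, s, r, o, m, k, g, d → 8
u → s, r, o, m, k, g, d → 7
s → r, o, m, k, g, d → 6
r → o, m, k, g, d → 5
o → m, k, g, d → 4
m → k, g, d → 3
k → g, d → 2
g → d → 1
d → none → 0
Sum: 10 + 9 + 8 + 7 + 6 + 5 + 4 + 3 + 2 + 1 + 0 = 55

55 inversions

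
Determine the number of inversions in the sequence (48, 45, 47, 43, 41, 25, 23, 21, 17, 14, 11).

54 inversions

Count, for each position, how many later elements it exceeds:
48: 10
45: 8
47: 8
43: 7
41: 6
25: 5
23: 4
21: 3
17: 2
14: 1
11: 0
Sum: 10 + 8 + 8 + 7 + 6 + 5 + 4 + 3 + 2 + 1 + 0 = 54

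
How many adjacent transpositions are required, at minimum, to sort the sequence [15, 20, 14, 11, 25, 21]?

There are 6 swaps.

Each adjacent swap fixes exactly one inversion, so the minimum swap count equals the number of inversions.
Count inversions — for each element, later elements that are smaller:
15: 14, 11 → 2
20: 14, 11 → 2
14: 11 → 1
11: none → 0
25: 21 → 1
21: none → 0
Total inversions: 2 + 2 + 1 + 0 + 1 + 0 = 6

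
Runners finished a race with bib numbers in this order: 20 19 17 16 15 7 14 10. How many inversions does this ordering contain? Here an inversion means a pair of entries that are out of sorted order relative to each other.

Count, for each position, how many later elements it exceeds:
20 → 19, 17, 16, 15, 7, 14, 10 → 7
19 → 17, 16, 15, 7, 14, 10 → 6
17 → 16, 15, 7, 14, 10 → 5
16 → 15, 7, 14, 10 → 4
15 → 7, 14, 10 → 3
7 → none → 0
14 → 10 → 1
10 → none → 0
Sum: 7 + 6 + 5 + 4 + 3 + 0 + 1 + 0 = 26

26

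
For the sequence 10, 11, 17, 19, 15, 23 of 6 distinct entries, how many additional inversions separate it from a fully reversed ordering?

13

Maximum inversions for 6 distinct elements is C(6, 2) = 6·5/2 = 15.
Current inversions — for each element, count later smaller elements:
10: 0
11: 0
17: 1
19: 1
15: 0
23: 0
Current total: 0 + 0 + 1 + 1 + 0 + 0 = 2
Shortfall: 15 − 2 = 13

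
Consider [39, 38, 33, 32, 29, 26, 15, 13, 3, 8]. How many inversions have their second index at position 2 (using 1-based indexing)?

1

The element at index 2 is 38.
Elements before it: 39
Those larger than 38: 39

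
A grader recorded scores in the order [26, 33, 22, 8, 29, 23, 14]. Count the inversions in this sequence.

Count, for each position, how many later elements it exceeds:
26 → 22, 8, 23, 14 → 4
33 → 22, 8, 29, 23, 14 → 5
22 → 8, 14 → 2
8 → none → 0
29 → 23, 14 → 2
23 → 14 → 1
14 → none → 0
Sum: 4 + 5 + 2 + 0 + 2 + 1 + 0 = 14

14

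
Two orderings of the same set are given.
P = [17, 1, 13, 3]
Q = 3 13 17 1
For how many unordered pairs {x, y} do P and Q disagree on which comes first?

Assign each item its position (1..4) in the first ordering, then rewrite the second ordering as that position sequence:
positions: 17→1, 1→2, 13→3, 3→4
second ordering as positions: [4, 3, 1, 2]
Discordant pairs = inversions in this position sequence.
4: 3, 1, 2 → 3
3: 1, 2 → 2
1: 0
2: 0
Total: 3 + 2 + 0 + 0 = 5

5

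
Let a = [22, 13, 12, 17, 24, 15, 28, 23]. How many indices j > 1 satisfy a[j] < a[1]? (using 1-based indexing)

4 such elements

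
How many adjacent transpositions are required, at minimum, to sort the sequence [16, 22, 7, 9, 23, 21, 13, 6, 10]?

22 swaps

Minimum adjacent swaps = number of inversions (each swap of adjacent out-of-order elements removes one inversion and no swap can remove more).
Count inversions — for each element, later elements that are smaller:
16: 7, 9, 13, 6, 10 → 5
22: 7, 9, 21, 13, 6, 10 → 6
7: 6 → 1
9: 6 → 1
23: 21, 13, 6, 10 → 4
21: 13, 6, 10 → 3
13: 6, 10 → 2
6: none → 0
10: none → 0
Total inversions: 5 + 6 + 1 + 1 + 4 + 3 + 2 + 0 + 0 = 22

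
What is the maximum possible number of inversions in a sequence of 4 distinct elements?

The maximum occurs when the array is in strictly decreasing order: every one of the C(4, 2) pairs is inverted.
C(4, 2) = 4·3/2 = 6

Inversions: 6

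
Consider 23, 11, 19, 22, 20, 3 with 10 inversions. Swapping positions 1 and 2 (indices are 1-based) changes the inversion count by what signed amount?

-1

Positions 1 and 2 hold 23 and 11; after swapping, the array is [11, 23, 19, 22, 20, 3].
For each element, count later entries that are smaller:
11: 1
23: 4
19: 1
22: 2
20: 1
3: 0
Sum: 1 + 4 + 1 + 2 + 1 + 0 = 9
Change: 9 − 10 = -1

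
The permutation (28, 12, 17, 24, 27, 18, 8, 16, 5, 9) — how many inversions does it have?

There are 33 inversions.

Sweep left to right; for each value list the smaller values that follow it:
28 → 12, 17, 24, 27, 18, 8, 16, 5, 9 → 9
12 → 8, 5, 9 → 3
17 → 8, 16, 5, 9 → 4
24 → 18, 8, 16, 5, 9 → 5
27 → 18, 8, 16, 5, 9 → 5
18 → 8, 16, 5, 9 → 4
8 → 5 → 1
16 → 5, 9 → 2
5 → none → 0
9 → none → 0
Sum: 9 + 3 + 4 + 5 + 5 + 4 + 1 + 2 + 0 + 0 = 33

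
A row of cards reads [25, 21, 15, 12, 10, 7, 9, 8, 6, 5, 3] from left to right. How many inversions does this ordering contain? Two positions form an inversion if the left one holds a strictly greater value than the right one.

Count, for each position, how many later elements it exceeds:
25 → 21, 15, 12, 10, 7, 9, 8, 6, 5, 3 → 10
21 → 15, 12, 10, 7, 9, 8, 6, 5, 3 → 9
15 → 12, 10, 7, 9, 8, 6, 5, 3 → 8
12 → 10, 7, 9, 8, 6, 5, 3 → 7
10 → 7, 9, 8, 6, 5, 3 → 6
7 → 6, 5, 3 → 3
9 → 8, 6, 5, 3 → 4
8 → 6, 5, 3 → 3
6 → 5, 3 → 2
5 → 3 → 1
3 → none → 0
Sum: 10 + 9 + 8 + 7 + 6 + 3 + 4 + 3 + 2 + 1 + 0 = 53

53 inversions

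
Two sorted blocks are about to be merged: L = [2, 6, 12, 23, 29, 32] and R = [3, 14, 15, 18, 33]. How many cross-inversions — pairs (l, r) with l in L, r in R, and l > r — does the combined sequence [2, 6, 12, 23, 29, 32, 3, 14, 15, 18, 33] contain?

14 split inversions

Count, for every r in R, how many entries of L exceed r:
r = 3: 6, 12, 23, 29, 32 → 5
r = 14: 23, 29, 32 → 3
r = 15: 23, 29, 32 → 3
r = 18: 23, 29, 32 → 3
r = 33: none → 0
Cross-inversions: 5 + 3 + 3 + 3 + 0 = 14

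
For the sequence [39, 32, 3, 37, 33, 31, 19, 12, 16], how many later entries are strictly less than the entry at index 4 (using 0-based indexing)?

4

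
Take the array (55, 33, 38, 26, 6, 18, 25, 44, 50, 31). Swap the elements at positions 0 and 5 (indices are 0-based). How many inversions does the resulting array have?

Positions 0 and 5 hold 55 and 18; after swapping, the array is [18, 33, 38, 26, 6, 55, 25, 44, 50, 31].
Sweep left to right; for each value list the smaller values that follow it:
18 → 6 → 1
33 → 26, 6, 25, 31 → 4
38 → 26, 6, 25, 31 → 4
26 → 6, 25 → 2
6 → none → 0
55 → 25, 44, 50, 31 → 4
25 → none → 0
44 → 31 → 1
50 → 31 → 1
31 → none → 0
Sum: 1 + 4 + 4 + 2 + 0 + 4 + 0 + 1 + 1 + 0 = 17

17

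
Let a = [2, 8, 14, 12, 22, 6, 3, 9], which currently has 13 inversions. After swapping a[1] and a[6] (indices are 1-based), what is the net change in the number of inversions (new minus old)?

+1

Positions 1 and 6 hold 2 and 6; after swapping, the array is [6, 8, 14, 12, 22, 2, 3, 9].
Count, for each position, how many later elements it exceeds:
6 → 2, 3 → 2
8 → 2, 3 → 2
14 → 12, 2, 3, 9 → 4
12 → 2, 3, 9 → 3
22 → 2, 3, 9 → 3
2 → none → 0
3 → none → 0
9 → none → 0
Sum: 2 + 2 + 4 + 3 + 3 + 0 + 0 + 0 = 14
Change: 14 − 13 = +1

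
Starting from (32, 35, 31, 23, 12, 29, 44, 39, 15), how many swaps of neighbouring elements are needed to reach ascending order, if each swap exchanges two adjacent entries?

20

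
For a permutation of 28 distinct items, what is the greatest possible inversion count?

A reversed (strictly descending) arrangement makes every pair an inversion, giving C(28, 2) inversions.
C(28, 2) = 28·27/2 = 378

378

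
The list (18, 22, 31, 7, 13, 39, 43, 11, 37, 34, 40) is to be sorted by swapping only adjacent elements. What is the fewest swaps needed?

Adjacent swaps: 18

Minimum adjacent swaps = number of inversions (each swap of adjacent out-of-order elements removes one inversion and no swap can remove more).
Count inversions — for each element, later elements that are smaller:
18: 7, 13, 11 → 3
22: 7, 13, 11 → 3
31: 7, 13, 11 → 3
7: none → 0
13: 11 → 1
39: 11, 37, 34 → 3
43: 11, 37, 34, 40 → 4
11: none → 0
37: 34 → 1
34: none → 0
40: none → 0
Total inversions: 3 + 3 + 3 + 0 + 1 + 3 + 4 + 0 + 1 + 0 + 0 = 18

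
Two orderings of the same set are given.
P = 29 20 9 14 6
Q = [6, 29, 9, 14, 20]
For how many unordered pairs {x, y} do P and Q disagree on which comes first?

Disagreeing pairs: 6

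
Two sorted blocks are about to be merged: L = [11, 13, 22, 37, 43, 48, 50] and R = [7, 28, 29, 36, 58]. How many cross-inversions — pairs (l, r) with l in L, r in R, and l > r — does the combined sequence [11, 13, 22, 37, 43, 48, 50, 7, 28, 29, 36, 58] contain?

For each element r of the right run, count left-run elements greater than r:
r = 7: 11, 13, 22, 37, 43, 48, 50 → 7
r = 28: 37, 43, 48, 50 → 4
r = 29: 37, 43, 48, 50 → 4
r = 36: 37, 43, 48, 50 → 4
r = 58: none → 0
Cross-inversions: 7 + 4 + 4 + 4 + 0 = 19

19 split inversions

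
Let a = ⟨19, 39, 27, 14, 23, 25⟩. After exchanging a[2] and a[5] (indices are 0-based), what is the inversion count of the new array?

Positions 2 and 5 hold 27 and 25; after swapping, the array is [19, 39, 25, 14, 23, 27].
Sweep left to right; for each value list the smaller values that follow it:
19 → 14 → 1
39 → 25, 14, 23, 27 → 4
25 → 14, 23 → 2
14 → none → 0
23 → none → 0
27 → none → 0
Sum: 1 + 4 + 2 + 0 + 0 + 0 = 7

There are 7 inversions.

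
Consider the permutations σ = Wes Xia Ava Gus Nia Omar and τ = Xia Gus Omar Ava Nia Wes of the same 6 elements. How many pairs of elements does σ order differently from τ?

There are 8 discordant pairs.

Assign each item its position (1..6) in the first ordering, then rewrite the second ordering as that position sequence:
positions: Wes→1, Xia→2, Ava→3, Gus→4, Nia→5, Omar→6
second ordering as positions: [2, 4, 6, 3, 5, 1]
Discordant pairs = inversions in this position sequence.
2: 1 → 1
4: 3, 1 → 2
6: 3, 5, 1 → 3
3: 1 → 1
5: 1 → 1
1: 0
Total: 1 + 2 + 3 + 1 + 1 + 0 = 8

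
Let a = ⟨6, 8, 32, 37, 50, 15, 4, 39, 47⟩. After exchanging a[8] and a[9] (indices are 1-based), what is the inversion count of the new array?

12 inversions

Positions 8 and 9 hold 39 and 47; after swapping, the array is [6, 8, 32, 37, 50, 15, 4, 47, 39].
Element-by-element contributions:
6 → 4 → 1
8 → 4 → 1
32 → 15, 4 → 2
37 → 15, 4 → 2
50 → 15, 4, 47, 39 → 4
15 → 4 → 1
4 → none → 0
47 → 39 → 1
39 → none → 0
Sum: 1 + 1 + 2 + 2 + 4 + 1 + 0 + 1 + 0 = 12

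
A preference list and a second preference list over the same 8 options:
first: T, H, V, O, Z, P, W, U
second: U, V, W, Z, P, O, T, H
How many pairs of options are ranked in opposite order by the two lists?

There are 22 pairs.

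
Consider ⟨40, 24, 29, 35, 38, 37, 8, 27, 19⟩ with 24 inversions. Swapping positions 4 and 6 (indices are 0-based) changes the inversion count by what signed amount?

-3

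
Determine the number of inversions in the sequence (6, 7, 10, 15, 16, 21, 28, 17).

For each element, count later entries that are smaller:
6: 0
7: 0
10: 0
15: 0
16: 0
21: 1
28: 1
17: 0
Sum: 0 + 0 + 0 + 0 + 0 + 1 + 1 + 0 = 2

2 inversions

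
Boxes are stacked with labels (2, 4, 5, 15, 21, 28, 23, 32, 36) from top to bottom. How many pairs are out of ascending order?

1

Sweep left to right; for each value list the smaller values that follow it:
2 → none → 0
4 → none → 0
5 → none → 0
15 → none → 0
21 → none → 0
28 → 23 → 1
23 → none → 0
32 → none → 0
36 → none → 0
Sum: 0 + 0 + 0 + 0 + 0 + 1 + 0 + 0 + 0 = 1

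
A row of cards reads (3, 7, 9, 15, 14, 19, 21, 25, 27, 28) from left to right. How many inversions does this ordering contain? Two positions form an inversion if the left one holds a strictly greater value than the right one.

Count, for each position, how many later elements it exceeds:
3 → none → 0
7 → none → 0
9 → none → 0
15 → 14 → 1
14 → none → 0
19 → none → 0
21 → none → 0
25 → none → 0
27 → none → 0
28 → none → 0
Sum: 0 + 0 + 0 + 1 + 0 + 0 + 0 + 0 + 0 + 0 = 1

1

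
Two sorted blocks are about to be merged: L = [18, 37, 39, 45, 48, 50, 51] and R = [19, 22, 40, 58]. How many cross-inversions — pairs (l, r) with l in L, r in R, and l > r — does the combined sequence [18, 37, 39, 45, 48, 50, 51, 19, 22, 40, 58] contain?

16

For each element r of the right run, count left-run elements greater than r:
r = 19: 37, 39, 45, 48, 50, 51 → 6
r = 22: 37, 39, 45, 48, 50, 51 → 6
r = 40: 45, 48, 50, 51 → 4
r = 58: none → 0
Cross-inversions: 6 + 6 + 4 + 0 = 16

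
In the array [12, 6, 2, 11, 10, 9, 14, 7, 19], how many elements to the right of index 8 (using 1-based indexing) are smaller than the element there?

The element at index 8 is 7.
Elements after it: 19
None of them are smaller than 7.

0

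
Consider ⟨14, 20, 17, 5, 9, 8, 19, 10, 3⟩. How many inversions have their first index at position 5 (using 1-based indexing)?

The element at index 5 is 9.
Elements after it: 8, 19, 10, 3
Those smaller than 9: 8, 3

2 such elements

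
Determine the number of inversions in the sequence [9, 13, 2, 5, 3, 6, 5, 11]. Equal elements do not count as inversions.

13

Sweep left to right; for each value list the smaller values that follow it:
9 → 2, 5, 3, 6, 5 → 5
13 → 2, 5, 3, 6, 5, 11 → 6
2 → none → 0
5 → 3 → 1
3 → none → 0
6 → 5 → 1
5 → none → 0
11 → none → 0
Sum: 5 + 6 + 0 + 1 + 0 + 1 + 0 + 0 = 13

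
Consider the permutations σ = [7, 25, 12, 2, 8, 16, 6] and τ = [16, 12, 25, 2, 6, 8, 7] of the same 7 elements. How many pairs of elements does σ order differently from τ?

12 discordant pairs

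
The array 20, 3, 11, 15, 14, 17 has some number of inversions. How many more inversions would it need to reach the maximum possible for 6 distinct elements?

9

Maximum inversions for 6 distinct elements is C(6, 2) = 6·5/2 = 15.
Current inversions — for each element, count later smaller elements:
20: 5
3: 0
11: 0
15: 1
14: 0
17: 0
Current total: 5 + 0 + 0 + 1 + 0 + 0 = 6
Shortfall: 15 − 6 = 9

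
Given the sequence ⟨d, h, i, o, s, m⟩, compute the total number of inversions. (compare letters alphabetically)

2 inversions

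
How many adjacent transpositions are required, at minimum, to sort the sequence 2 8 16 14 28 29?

Minimum adjacent swaps = number of inversions (each swap of adjacent out-of-order elements removes one inversion and no swap can remove more).
Count inversions — for each element, later elements that are smaller:
2: none → 0
8: none → 0
16: 14 → 1
14: none → 0
28: none → 0
29: none → 0
Total inversions: 0 + 0 + 1 + 0 + 0 + 0 = 1

Swaps: 1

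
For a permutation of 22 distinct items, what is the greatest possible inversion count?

231

A reversed (strictly descending) arrangement makes every pair an inversion, giving C(22, 2) inversions.
C(22, 2) = 22·21/2 = 231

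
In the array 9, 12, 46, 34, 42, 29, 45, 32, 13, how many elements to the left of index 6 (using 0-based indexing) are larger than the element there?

1 such element

The element at index 6 is 45.
Elements before it: 9, 12, 46, 34, 42, 29
Those larger than 45: 46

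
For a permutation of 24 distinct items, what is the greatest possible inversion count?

276 inversions

A reversed (strictly descending) arrangement makes every pair an inversion, giving C(24, 2) inversions.
C(24, 2) = 24·23/2 = 276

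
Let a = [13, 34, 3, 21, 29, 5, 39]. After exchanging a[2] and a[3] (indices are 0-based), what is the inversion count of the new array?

There are 9 inversions.

Positions 2 and 3 hold 3 and 21; after swapping, the array is [13, 34, 21, 3, 29, 5, 39].
Element-by-element contributions:
13: 2
34: 4
21: 2
3: 0
29: 1
5: 0
39: 0
Sum: 2 + 4 + 2 + 0 + 1 + 0 + 0 = 9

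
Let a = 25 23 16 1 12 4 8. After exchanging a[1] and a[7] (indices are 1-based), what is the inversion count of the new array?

There are 10 inversions.

Positions 1 and 7 hold 25 and 8; after swapping, the array is [8, 23, 16, 1, 12, 4, 25].
Count, for each position, how many later elements it exceeds:
8 → 1, 4 → 2
23 → 16, 1, 12, 4 → 4
16 → 1, 12, 4 → 3
1 → none → 0
12 → 4 → 1
4 → none → 0
25 → none → 0
Sum: 2 + 4 + 3 + 0 + 1 + 0 + 0 = 10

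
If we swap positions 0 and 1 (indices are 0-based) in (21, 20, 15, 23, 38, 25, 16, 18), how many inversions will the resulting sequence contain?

13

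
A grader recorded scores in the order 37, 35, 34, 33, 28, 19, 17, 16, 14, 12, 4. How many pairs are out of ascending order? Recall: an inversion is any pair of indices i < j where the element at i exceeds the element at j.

Count, for each position, how many later elements it exceeds:
37 → 35, 34, 33, 28, 19, 17, 16, 14, 12, 4 → 10
35 → 34, 33, 28, 19, 17, 16, 14, 12, 4 → 9
34 → 33, 28, 19, 17, 16, 14, 12, 4 → 8
33 → 28, 19, 17, 16, 14, 12, 4 → 7
28 → 19, 17, 16, 14, 12, 4 → 6
19 → 17, 16, 14, 12, 4 → 5
17 → 16, 14, 12, 4 → 4
16 → 14, 12, 4 → 3
14 → 12, 4 → 2
12 → 4 → 1
4 → none → 0
Sum: 10 + 9 + 8 + 7 + 6 + 5 + 4 + 3 + 2 + 1 + 0 = 55

55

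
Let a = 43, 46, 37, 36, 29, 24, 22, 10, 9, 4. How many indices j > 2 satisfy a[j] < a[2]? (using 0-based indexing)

7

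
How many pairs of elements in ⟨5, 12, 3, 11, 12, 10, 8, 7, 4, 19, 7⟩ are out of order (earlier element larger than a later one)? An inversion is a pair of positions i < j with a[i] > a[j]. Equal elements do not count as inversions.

28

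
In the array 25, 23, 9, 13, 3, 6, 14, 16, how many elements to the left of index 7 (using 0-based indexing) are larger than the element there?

The element at index 7 is 16.
Elements before it: 25, 23, 9, 13, 3, 6, 14
Those larger than 16: 25, 23

2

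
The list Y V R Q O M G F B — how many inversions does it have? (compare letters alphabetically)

36

Element-by-element contributions:
Y → V, R, Q, O, M, G, F, B → 8
V → R, Q, O, M, G, F, B → 7
R → Q, O, M, G, F, B → 6
Q → O, M, G, F, B → 5
O → M, G, F, B → 4
M → G, F, B → 3
G → F, B → 2
F → B → 1
B → none → 0
Sum: 8 + 7 + 6 + 5 + 4 + 3 + 2 + 1 + 0 = 36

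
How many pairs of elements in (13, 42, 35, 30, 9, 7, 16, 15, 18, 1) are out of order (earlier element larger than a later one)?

Count, for each position, how many later elements it exceeds:
13: 3
42: 8
35: 7
30: 6
9: 2
7: 1
16: 2
15: 1
18: 1
1: 0
Sum: 3 + 8 + 7 + 6 + 2 + 1 + 2 + 1 + 1 + 0 = 31

31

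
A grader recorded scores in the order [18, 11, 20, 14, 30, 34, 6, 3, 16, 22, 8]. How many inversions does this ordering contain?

Element-by-element contributions:
18 → 11, 14, 6, 3, 16, 8 → 6
11 → 6, 3, 8 → 3
20 → 14, 6, 3, 16, 8 → 5
14 → 6, 3, 8 → 3
30 → 6, 3, 16, 22, 8 → 5
34 → 6, 3, 16, 22, 8 → 5
6 → 3 → 1
3 → none → 0
16 → 8 → 1
22 → 8 → 1
8 → none → 0
Sum: 6 + 3 + 5 + 3 + 5 + 5 + 1 + 0 + 1 + 1 + 0 = 30

30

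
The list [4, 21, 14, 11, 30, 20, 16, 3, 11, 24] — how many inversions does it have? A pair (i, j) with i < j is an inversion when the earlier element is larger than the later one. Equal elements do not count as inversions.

Element-by-element contributions:
4: 1
21: 6
14: 3
11: 1
30: 5
20: 3
16: 2
3: 0
11: 0
24: 0
Sum: 1 + 6 + 3 + 1 + 5 + 3 + 2 + 0 + 0 + 0 = 21

21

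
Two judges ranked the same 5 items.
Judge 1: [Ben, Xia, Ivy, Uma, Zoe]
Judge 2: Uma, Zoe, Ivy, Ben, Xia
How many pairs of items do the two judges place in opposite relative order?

Assign each item its position (1..5) in the first ordering, then rewrite the second ordering as that position sequence:
positions: Ben→1, Xia→2, Ivy→3, Uma→4, Zoe→5
second ordering as positions: [4, 5, 3, 1, 2]
Discordant pairs = inversions in this position sequence.
4: 3, 1, 2 → 3
5: 3, 1, 2 → 3
3: 1, 2 → 2
1: 0
2: 0
Total: 3 + 3 + 2 + 0 + 0 = 8

There are 8 discordant pairs.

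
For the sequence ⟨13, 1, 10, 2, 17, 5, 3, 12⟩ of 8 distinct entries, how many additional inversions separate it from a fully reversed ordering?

15

Maximum inversions for 8 distinct elements is C(8, 2) = 8·7/2 = 28.
Current inversions — for each element, count later smaller elements:
13: 6
1: 0
10: 3
2: 0
17: 3
5: 1
3: 0
12: 0
Current total: 6 + 0 + 3 + 0 + 3 + 1 + 0 + 0 = 13
Shortfall: 28 − 13 = 15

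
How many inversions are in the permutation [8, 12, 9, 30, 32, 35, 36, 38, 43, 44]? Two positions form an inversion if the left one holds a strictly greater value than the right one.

1 out-of-order pair

For each element, count later entries that are smaller:
8 → none → 0
12 → 9 → 1
9 → none → 0
30 → none → 0
32 → none → 0
35 → none → 0
36 → none → 0
38 → none → 0
43 → none → 0
44 → none → 0
Sum: 0 + 1 + 0 + 0 + 0 + 0 + 0 + 0 + 0 + 0 = 1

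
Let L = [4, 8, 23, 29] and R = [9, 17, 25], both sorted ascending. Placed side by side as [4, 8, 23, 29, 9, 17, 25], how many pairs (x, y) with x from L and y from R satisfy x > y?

For each element r of the right run, count left-run elements greater than r:
r = 9: 23, 29 → 2
r = 17: 23, 29 → 2
r = 25: 29 → 1
Cross-inversions: 2 + 2 + 1 = 5

5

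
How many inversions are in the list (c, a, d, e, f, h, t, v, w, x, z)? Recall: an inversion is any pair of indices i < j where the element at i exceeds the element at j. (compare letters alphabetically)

Element-by-element contributions:
c → a → 1
a → none → 0
d → none → 0
e → none → 0
f → none → 0
h → none → 0
t → none → 0
v → none → 0
w → none → 0
x → none → 0
z → none → 0
Sum: 1 + 0 + 0 + 0 + 0 + 0 + 0 + 0 + 0 + 0 + 0 = 1

There is 1 inversion.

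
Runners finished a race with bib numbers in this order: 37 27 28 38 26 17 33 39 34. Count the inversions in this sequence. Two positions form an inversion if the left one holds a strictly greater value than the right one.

16 out-of-order pairs

Element-by-element contributions:
37 → 27, 28, 26, 17, 33, 34 → 6
27 → 26, 17 → 2
28 → 26, 17 → 2
38 → 26, 17, 33, 34 → 4
26 → 17 → 1
17 → none → 0
33 → none → 0
39 → 34 → 1
34 → none → 0
Sum: 6 + 2 + 2 + 4 + 1 + 0 + 0 + 1 + 0 = 16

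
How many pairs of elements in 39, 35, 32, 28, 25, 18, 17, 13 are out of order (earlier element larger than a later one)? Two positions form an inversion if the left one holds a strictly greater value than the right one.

For each element, count later entries that are smaller:
39: 7
35: 6
32: 5
28: 4
25: 3
18: 2
17: 1
13: 0
Sum: 7 + 6 + 5 + 4 + 3 + 2 + 1 + 0 = 28

Inversions: 28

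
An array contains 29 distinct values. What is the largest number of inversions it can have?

406

The maximum occurs when the array is in strictly decreasing order: every one of the C(29, 2) pairs is inverted.
C(29, 2) = 29·28/2 = 406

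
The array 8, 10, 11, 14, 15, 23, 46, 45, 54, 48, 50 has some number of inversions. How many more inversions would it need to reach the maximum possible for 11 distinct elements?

52 inversions short

Maximum inversions for 11 distinct elements is C(11, 2) = 11·10/2 = 55.
Current inversions — for each element, count later smaller elements:
8: 0
10: 0
11: 0
14: 0
15: 0
23: 0
46: 1
45: 0
54: 2
48: 0
50: 0
Current total: 0 + 0 + 0 + 0 + 0 + 0 + 1 + 0 + 2 + 0 + 0 = 3
Shortfall: 55 − 3 = 52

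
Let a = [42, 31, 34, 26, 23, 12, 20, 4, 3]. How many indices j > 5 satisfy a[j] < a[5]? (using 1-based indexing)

4 such elements

The element at index 5 is 23.
Elements after it: 12, 20, 4, 3
Those smaller than 23: 12, 20, 4, 3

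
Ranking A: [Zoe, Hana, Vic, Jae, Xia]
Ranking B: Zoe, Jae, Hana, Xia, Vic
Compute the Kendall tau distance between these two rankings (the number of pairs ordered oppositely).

3

Assign each item its position (1..5) in the first ordering, then rewrite the second ordering as that position sequence:
positions: Zoe→1, Hana→2, Vic→3, Jae→4, Xia→5
second ordering as positions: [1, 4, 2, 5, 3]
Discordant pairs = inversions in this position sequence.
1: 0
4: 2, 3 → 2
2: 0
5: 3 → 1
3: 0
Total: 0 + 2 + 0 + 1 + 0 = 3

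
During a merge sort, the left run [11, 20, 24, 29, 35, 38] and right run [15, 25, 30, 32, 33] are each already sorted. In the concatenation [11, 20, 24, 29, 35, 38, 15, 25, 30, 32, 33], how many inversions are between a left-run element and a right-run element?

For each element r of the right run, count left-run elements greater than r:
r = 15: 20, 24, 29, 35, 38 → 5
r = 25: 29, 35, 38 → 3
r = 30: 35, 38 → 2
r = 32: 35, 38 → 2
r = 33: 35, 38 → 2
Cross-inversions: 5 + 3 + 2 + 2 + 2 = 14

14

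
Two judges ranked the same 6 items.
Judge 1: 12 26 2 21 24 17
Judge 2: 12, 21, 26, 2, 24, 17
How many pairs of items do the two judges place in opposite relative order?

2

Assign each item its position (1..6) in the first ordering, then rewrite the second ordering as that position sequence:
positions: 12→1, 26→2, 2→3, 21→4, 24→5, 17→6
second ordering as positions: [1, 4, 2, 3, 5, 6]
Discordant pairs = inversions in this position sequence.
1: 0
4: 2, 3 → 2
2: 0
3: 0
5: 0
6: 0
Total: 0 + 2 + 0 + 0 + 0 + 0 = 2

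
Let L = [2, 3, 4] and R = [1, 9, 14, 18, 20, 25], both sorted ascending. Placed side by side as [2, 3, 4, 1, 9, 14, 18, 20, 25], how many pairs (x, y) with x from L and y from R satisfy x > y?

For each element r of the right run, count left-run elements greater than r:
r = 1: 2, 3, 4 → 3
r = 9: none → 0
r = 14: none → 0
r = 18: none → 0
r = 20: none → 0
r = 25: none → 0
Cross-inversions: 3 + 0 + 0 + 0 + 0 + 0 = 3

3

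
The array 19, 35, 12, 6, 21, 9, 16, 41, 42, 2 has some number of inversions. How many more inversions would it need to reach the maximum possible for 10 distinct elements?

23

Maximum inversions for 10 distinct elements is C(10, 2) = 10·9/2 = 45.
Current inversions — for each element, count later smaller elements:
19: 5
35: 6
12: 3
6: 1
21: 3
9: 1
16: 1
41: 1
42: 1
2: 0
Current total: 5 + 6 + 3 + 1 + 3 + 1 + 1 + 1 + 1 + 0 = 22
Shortfall: 45 − 22 = 23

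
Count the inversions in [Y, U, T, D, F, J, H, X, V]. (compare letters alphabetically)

19 out-of-order pairs

For each element, count later entries that are smaller:
Y → U, T, D, F, J, H, X, V → 8
U → T, D, F, J, H → 5
T → D, F, J, H → 4
D → none → 0
F → none → 0
J → H → 1
H → none → 0
X → V → 1
V → none → 0
Sum: 8 + 5 + 4 + 0 + 0 + 1 + 0 + 1 + 0 = 19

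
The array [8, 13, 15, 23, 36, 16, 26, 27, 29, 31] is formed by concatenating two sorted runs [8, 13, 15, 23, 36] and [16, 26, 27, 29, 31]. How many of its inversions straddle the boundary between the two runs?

6

For each element r of the right run, count left-run elements greater than r:
r = 16: 23, 36 → 2
r = 26: 36 → 1
r = 27: 36 → 1
r = 29: 36 → 1
r = 31: 36 → 1
Cross-inversions: 2 + 1 + 1 + 1 + 1 = 6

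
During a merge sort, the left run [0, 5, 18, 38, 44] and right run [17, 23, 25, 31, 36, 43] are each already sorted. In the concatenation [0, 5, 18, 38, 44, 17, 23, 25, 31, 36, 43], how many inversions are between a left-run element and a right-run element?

12

Count, for every r in R, how many entries of L exceed r:
r = 17: 18, 38, 44 → 3
r = 23: 38, 44 → 2
r = 25: 38, 44 → 2
r = 31: 38, 44 → 2
r = 36: 38, 44 → 2
r = 43: 44 → 1
Cross-inversions: 3 + 2 + 2 + 2 + 2 + 1 = 12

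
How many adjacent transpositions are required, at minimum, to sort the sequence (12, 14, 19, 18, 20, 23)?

Minimum adjacent swaps = number of inversions (each swap of adjacent out-of-order elements removes one inversion and no swap can remove more).
Count inversions — for each element, later elements that are smaller:
12: none → 0
14: none → 0
19: 18 → 1
18: none → 0
20: none → 0
23: none → 0
Total inversions: 0 + 0 + 1 + 0 + 0 + 0 = 1

1 swap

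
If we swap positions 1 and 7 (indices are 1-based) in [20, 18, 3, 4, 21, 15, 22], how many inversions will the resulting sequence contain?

Positions 1 and 7 hold 20 and 22; after swapping, the array is [22, 18, 3, 4, 21, 15, 20].
Element-by-element contributions:
22: 6
18: 3
3: 0
4: 0
21: 2
15: 0
20: 0
Sum: 6 + 3 + 0 + 0 + 2 + 0 + 0 = 11

11 inversions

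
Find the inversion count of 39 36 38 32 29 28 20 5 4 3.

Count, for each position, how many later elements it exceeds:
39: 9
36: 7
38: 7
32: 6
29: 5
28: 4
20: 3
5: 2
4: 1
3: 0
Sum: 9 + 7 + 7 + 6 + 5 + 4 + 3 + 2 + 1 + 0 = 44

44 inversions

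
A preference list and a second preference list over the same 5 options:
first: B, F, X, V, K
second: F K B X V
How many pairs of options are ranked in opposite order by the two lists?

Pairs: 4

Assign each item its position (1..5) in the first ordering, then rewrite the second ordering as that position sequence:
positions: B→1, F→2, X→3, V→4, K→5
second ordering as positions: [2, 5, 1, 3, 4]
Discordant pairs = inversions in this position sequence.
2: 1 → 1
5: 1, 3, 4 → 3
1: 0
3: 0
4: 0
Total: 1 + 3 + 0 + 0 + 0 = 4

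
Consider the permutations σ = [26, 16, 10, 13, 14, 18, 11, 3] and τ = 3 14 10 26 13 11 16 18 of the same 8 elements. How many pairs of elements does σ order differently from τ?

16 discordant pairs

Assign each item its position (1..8) in the first ordering, then rewrite the second ordering as that position sequence:
positions: 26→1, 16→2, 10→3, 13→4, 14→5, 18→6, 11→7, 3→8
second ordering as positions: [8, 5, 3, 1, 4, 7, 2, 6]
Discordant pairs = inversions in this position sequence.
8: 5, 3, 1, 4, 7, 2, 6 → 7
5: 3, 1, 4, 2 → 4
3: 1, 2 → 2
1: 0
4: 2 → 1
7: 2, 6 → 2
2: 0
6: 0
Total: 7 + 4 + 2 + 0 + 1 + 2 + 0 + 0 = 16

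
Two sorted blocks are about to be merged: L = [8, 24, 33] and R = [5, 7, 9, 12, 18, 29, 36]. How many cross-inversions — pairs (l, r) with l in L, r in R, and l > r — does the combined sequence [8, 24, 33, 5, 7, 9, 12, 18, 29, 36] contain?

For each element r of the right run, count left-run elements greater than r:
r = 5: 8, 24, 33 → 3
r = 7: 8, 24, 33 → 3
r = 9: 24, 33 → 2
r = 12: 24, 33 → 2
r = 18: 24, 33 → 2
r = 29: 33 → 1
r = 36: none → 0
Cross-inversions: 3 + 3 + 2 + 2 + 2 + 1 + 0 = 13

Cross-inversions: 13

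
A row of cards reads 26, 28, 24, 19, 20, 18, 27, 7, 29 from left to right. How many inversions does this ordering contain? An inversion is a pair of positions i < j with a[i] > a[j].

21

Count, for each position, how many later elements it exceeds:
26: 5
28: 6
24: 4
19: 2
20: 2
18: 1
27: 1
7: 0
29: 0
Sum: 5 + 6 + 4 + 2 + 2 + 1 + 1 + 0 + 0 = 21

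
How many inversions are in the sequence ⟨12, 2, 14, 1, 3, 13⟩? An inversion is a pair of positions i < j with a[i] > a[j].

Inversion pairs (indices are 1-based):
(1,2): 12 > 2
(1,4): 12 > 1
(1,5): 12 > 3
(2,4): 2 > 1
(3,4): 14 > 1
(3,5): 14 > 3
(3,6): 14 > 13
That's 7 pairs.

7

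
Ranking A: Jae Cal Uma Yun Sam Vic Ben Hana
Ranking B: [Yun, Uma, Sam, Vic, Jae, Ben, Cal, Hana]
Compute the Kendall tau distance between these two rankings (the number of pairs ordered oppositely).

Assign each item its position (1..8) in the first ordering, then rewrite the second ordering as that position sequence:
positions: Jae→1, Cal→2, Uma→3, Yun→4, Sam→5, Vic→6, Ben→7, Hana→8
second ordering as positions: [4, 3, 5, 6, 1, 7, 2, 8]
Discordant pairs = inversions in this position sequence.
4: 3, 1, 2 → 3
3: 1, 2 → 2
5: 1, 2 → 2
6: 1, 2 → 2
1: 0
7: 2 → 1
2: 0
8: 0
Total: 3 + 2 + 2 + 2 + 0 + 1 + 0 + 0 = 10

10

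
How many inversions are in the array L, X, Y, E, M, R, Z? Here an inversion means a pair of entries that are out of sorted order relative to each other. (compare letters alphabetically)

Sweep left to right; for each value list the smaller values that follow it:
L → E → 1
X → E, M, R → 3
Y → E, M, R → 3
E → none → 0
M → none → 0
R → none → 0
Z → none → 0
Sum: 1 + 3 + 3 + 0 + 0 + 0 + 0 = 7

7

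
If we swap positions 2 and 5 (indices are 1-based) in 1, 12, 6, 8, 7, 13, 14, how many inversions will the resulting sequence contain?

There is 1 inversion.

Positions 2 and 5 hold 12 and 7; after swapping, the array is [1, 7, 6, 8, 12, 13, 14].
For each element, count later entries that are smaller:
1: 0
7: 1
6: 0
8: 0
12: 0
13: 0
14: 0
Sum: 0 + 1 + 0 + 0 + 0 + 0 + 0 = 1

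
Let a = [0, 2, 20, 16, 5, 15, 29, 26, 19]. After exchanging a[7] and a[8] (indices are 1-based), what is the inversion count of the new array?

Positions 7 and 8 hold 29 and 26; after swapping, the array is [0, 2, 20, 16, 5, 15, 26, 29, 19].
Element-by-element contributions:
0 → none → 0
2 → none → 0
20 → 16, 5, 15, 19 → 4
16 → 5, 15 → 2
5 → none → 0
15 → none → 0
26 → 19 → 1
29 → 19 → 1
19 → none → 0
Sum: 0 + 0 + 4 + 2 + 0 + 0 + 1 + 1 + 0 = 8

8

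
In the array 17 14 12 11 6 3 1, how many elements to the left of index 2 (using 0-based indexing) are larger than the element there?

The element at index 2 is 12.
Elements before it: 17, 14
Those larger than 12: 17, 14

2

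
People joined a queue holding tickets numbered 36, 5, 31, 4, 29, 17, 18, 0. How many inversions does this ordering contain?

20 inversions

For each element, count later entries that are smaller:
36: 7
5: 2
31: 5
4: 1
29: 3
17: 1
18: 1
0: 0
Sum: 7 + 2 + 5 + 1 + 3 + 1 + 1 + 0 = 20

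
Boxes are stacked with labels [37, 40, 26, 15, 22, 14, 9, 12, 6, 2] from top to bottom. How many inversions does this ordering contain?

42

Count, for each position, how many later elements it exceeds:
37: 8
40: 8
26: 7
15: 5
22: 5
14: 4
9: 2
12: 2
6: 1
2: 0
Sum: 8 + 8 + 7 + 5 + 5 + 4 + 2 + 2 + 1 + 0 = 42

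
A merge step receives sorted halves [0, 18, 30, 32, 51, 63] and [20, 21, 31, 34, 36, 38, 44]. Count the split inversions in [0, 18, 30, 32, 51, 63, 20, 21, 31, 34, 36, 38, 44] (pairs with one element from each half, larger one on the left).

19 cross-inversions

Take each right-half value and tally the left-half values above it:
r = 20: 30, 32, 51, 63 → 4
r = 21: 30, 32, 51, 63 → 4
r = 31: 32, 51, 63 → 3
r = 34: 51, 63 → 2
r = 36: 51, 63 → 2
r = 38: 51, 63 → 2
r = 44: 51, 63 → 2
Cross-inversions: 4 + 4 + 3 + 2 + 2 + 2 + 2 = 19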